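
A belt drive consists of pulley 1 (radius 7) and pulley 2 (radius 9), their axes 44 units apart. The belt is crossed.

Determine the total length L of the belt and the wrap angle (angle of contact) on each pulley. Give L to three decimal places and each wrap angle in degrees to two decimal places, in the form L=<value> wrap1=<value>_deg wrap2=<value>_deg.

crossed belt: β = asin((r1+r2)/C) = asin(16/44) = 21.3237°
wrap1 = wrap2 = π + 2β = 222.6474°
tangent length = C·cosβ = 40.9878
L = (r1+r2)·wrap + 2·C·cosβ = 16·3.8859 + 2·40.9878 = 144.1505

L=144.150 wrap1=222.65_deg wrap2=222.65_deg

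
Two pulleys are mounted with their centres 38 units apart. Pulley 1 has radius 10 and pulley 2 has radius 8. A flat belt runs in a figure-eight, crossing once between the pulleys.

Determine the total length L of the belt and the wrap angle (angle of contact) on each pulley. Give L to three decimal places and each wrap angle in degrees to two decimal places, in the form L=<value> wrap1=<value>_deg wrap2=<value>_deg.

crossed belt: β = asin((r1+r2)/C) = asin(18/38) = 28.2737°
wrap1 = wrap2 = π + 2β = 236.5474°
tangent length = C·cosβ = 33.4664
L = (r1+r2)·wrap + 2·C·cosβ = 18·4.1285 + 2·33.4664 = 141.2464

L=141.246 wrap1=236.55_deg wrap2=236.55_deg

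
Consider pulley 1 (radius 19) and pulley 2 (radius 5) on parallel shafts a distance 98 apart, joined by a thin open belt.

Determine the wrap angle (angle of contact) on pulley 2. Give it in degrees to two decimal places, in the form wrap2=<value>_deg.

wrap2=163.57_deg

open belt: β = asin((r2−r1)/C) = asin(-14/98) = -8.2132°
wrap1 = π − 2β = 196.4264°
wrap2 = π + 2β = 163.5736°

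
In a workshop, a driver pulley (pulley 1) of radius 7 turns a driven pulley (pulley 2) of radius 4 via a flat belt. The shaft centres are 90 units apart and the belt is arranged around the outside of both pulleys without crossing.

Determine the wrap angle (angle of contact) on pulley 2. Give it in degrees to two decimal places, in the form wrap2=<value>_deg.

wrap2=176.18_deg

open belt: β = asin((r2−r1)/C) = asin(-3/90) = -1.9102°
wrap1 = π − 2β = 183.8204°
wrap2 = π + 2β = 176.1796°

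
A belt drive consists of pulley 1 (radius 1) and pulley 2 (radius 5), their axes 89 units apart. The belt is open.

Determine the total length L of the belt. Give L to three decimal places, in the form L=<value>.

L=197.029

open belt: β = asin((r2−r1)/C) = asin(4/89) = 2.5760°
wrap1 = π − 2β = 174.8481°
wrap2 = π + 2β = 185.1519°
tangent length = C·cosβ = 88.9101
L = r1·wrap1 + r2·wrap2 + 2·C·cosβ = 1·3.0517 + 5·3.2315 + 2·88.9101 = 197.0294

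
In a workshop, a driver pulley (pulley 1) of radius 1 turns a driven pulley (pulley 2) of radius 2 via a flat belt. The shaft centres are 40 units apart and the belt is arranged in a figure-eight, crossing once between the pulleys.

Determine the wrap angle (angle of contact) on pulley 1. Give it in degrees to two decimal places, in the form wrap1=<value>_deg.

wrap1=188.60_deg

crossed belt: β = asin((r1+r2)/C) = asin(3/40) = 4.3012°
wrap1 = wrap2 = π + 2β = 188.6024°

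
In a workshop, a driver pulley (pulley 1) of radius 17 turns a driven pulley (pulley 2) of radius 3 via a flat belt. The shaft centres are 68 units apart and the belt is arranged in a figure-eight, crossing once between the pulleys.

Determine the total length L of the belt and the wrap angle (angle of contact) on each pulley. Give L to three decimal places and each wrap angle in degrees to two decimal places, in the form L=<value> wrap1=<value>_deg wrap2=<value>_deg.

crossed belt: β = asin((r1+r2)/C) = asin(20/68) = 17.1046°
wrap1 = wrap2 = π + 2β = 214.2093°
tangent length = C·cosβ = 64.9923
L = (r1+r2)·wrap + 2·C·cosβ = 20·3.7387 + 2·64.9923 = 204.7578

L=204.758 wrap1=214.21_deg wrap2=214.21_deg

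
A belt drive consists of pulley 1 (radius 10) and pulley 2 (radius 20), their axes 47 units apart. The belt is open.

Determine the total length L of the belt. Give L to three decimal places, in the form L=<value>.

open belt: β = asin((r2−r1)/C) = asin(10/47) = 12.2845°
wrap1 = π − 2β = 155.4310°
wrap2 = π + 2β = 204.5690°
tangent length = C·cosβ = 45.9239
L = r1·wrap1 + r2·wrap2 + 2·C·cosβ = 10·2.7128 + 20·3.5704 + 2·45.9239 = 190.3836

L=190.384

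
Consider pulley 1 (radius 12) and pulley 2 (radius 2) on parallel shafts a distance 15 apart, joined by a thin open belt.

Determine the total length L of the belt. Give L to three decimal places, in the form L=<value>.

L=80.938

open belt: β = asin((r2−r1)/C) = asin(-10/15) = -41.8103°
wrap1 = π − 2β = 263.6206°
wrap2 = π + 2β = 96.3794°
tangent length = C·cosβ = 11.1803
L = r1·wrap1 + r2·wrap2 + 2·C·cosβ = 12·4.6010 + 2·1.6821 + 2·11.1803 = 80.9375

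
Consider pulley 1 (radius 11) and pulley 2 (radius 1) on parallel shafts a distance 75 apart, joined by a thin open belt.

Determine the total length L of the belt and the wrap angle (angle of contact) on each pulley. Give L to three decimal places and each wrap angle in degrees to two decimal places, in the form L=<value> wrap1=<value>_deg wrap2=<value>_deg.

L=189.034 wrap1=195.32_deg wrap2=164.68_deg

open belt: β = asin((r2−r1)/C) = asin(-10/75) = -7.6623°
wrap1 = π − 2β = 195.3245°
wrap2 = π + 2β = 164.6755°
tangent length = C·cosβ = 74.3303
L = r1·wrap1 + r2·wrap2 + 2·C·cosβ = 11·3.4091 + 1·2.8741 + 2·74.3303 = 189.0344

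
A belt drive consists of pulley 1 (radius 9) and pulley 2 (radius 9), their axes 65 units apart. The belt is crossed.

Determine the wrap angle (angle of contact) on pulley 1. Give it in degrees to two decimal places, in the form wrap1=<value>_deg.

crossed belt: β = asin((r1+r2)/C) = asin(18/65) = 16.0766°
wrap1 = wrap2 = π + 2β = 212.1533°

wrap1=212.15_deg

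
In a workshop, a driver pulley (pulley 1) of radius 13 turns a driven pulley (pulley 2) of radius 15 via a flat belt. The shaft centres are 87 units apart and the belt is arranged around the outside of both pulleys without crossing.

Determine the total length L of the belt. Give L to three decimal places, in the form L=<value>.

L=262.011

open belt: β = asin((r2−r1)/C) = asin(2/87) = 1.3173°
wrap1 = π − 2β = 177.3655°
wrap2 = π + 2β = 182.6345°
tangent length = C·cosβ = 86.9770
L = r1·wrap1 + r2·wrap2 + 2·C·cosβ = 13·3.0956 + 15·3.1876 + 2·86.9770 = 262.0106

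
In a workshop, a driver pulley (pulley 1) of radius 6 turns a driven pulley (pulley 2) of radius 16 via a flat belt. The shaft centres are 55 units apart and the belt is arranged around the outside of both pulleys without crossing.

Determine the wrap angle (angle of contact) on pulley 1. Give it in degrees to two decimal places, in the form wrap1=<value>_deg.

open belt: β = asin((r2−r1)/C) = asin(10/55) = 10.4757°
wrap1 = π − 2β = 159.0486°
wrap2 = π + 2β = 200.9514°

wrap1=159.05_deg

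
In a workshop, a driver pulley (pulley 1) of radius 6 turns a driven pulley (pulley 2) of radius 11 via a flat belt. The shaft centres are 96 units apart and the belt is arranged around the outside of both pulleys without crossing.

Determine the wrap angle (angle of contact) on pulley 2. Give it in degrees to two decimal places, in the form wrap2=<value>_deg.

wrap2=185.97_deg

open belt: β = asin((r2−r1)/C) = asin(5/96) = 2.9855°
wrap1 = π − 2β = 174.0290°
wrap2 = π + 2β = 185.9710°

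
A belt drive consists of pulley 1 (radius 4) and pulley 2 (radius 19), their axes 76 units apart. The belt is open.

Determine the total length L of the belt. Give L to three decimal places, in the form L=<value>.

L=227.227

open belt: β = asin((r2−r1)/C) = asin(15/76) = 11.3831°
wrap1 = π − 2β = 157.2338°
wrap2 = π + 2β = 202.7662°
tangent length = C·cosβ = 74.5050
L = r1·wrap1 + r2·wrap2 + 2·C·cosβ = 4·2.7442 + 19·3.5389 + 2·74.5050 = 227.2269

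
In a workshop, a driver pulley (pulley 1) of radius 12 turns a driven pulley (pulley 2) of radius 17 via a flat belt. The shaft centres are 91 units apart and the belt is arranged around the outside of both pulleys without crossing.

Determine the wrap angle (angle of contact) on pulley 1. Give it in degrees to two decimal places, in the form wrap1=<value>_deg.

open belt: β = asin((r2−r1)/C) = asin(5/91) = 3.1497°
wrap1 = π − 2β = 173.7006°
wrap2 = π + 2β = 186.2994°

wrap1=173.70_deg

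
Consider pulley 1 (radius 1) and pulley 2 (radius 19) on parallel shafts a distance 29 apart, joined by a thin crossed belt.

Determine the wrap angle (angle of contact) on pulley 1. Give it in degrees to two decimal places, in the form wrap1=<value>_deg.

wrap1=267.21_deg

crossed belt: β = asin((r1+r2)/C) = asin(20/29) = 43.6028°
wrap1 = wrap2 = π + 2β = 267.2056°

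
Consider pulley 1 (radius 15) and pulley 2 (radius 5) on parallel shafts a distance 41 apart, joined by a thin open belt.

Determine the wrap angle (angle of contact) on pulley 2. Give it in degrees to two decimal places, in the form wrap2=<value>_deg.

open belt: β = asin((r2−r1)/C) = asin(-10/41) = -14.1170°
wrap1 = π − 2β = 208.2340°
wrap2 = π + 2β = 151.7660°

wrap2=151.77_deg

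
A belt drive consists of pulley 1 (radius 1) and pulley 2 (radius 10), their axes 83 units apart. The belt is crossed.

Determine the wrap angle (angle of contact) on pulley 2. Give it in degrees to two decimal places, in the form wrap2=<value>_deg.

wrap2=195.23_deg

crossed belt: β = asin((r1+r2)/C) = asin(11/83) = 7.6158°
wrap1 = wrap2 = π + 2β = 195.2316°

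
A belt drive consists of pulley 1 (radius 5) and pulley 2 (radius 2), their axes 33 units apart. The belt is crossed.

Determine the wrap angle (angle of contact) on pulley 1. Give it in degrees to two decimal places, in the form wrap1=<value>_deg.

wrap1=204.49_deg

crossed belt: β = asin((r1+r2)/C) = asin(7/33) = 12.2467°
wrap1 = wrap2 = π + 2β = 204.4934°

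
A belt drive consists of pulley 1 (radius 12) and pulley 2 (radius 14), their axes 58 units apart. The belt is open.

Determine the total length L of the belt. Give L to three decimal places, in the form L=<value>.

L=197.750

open belt: β = asin((r2−r1)/C) = asin(2/58) = 1.9761°
wrap1 = π − 2β = 176.0478°
wrap2 = π + 2β = 183.9522°
tangent length = C·cosβ = 57.9655
L = r1·wrap1 + r2·wrap2 + 2·C·cosβ = 12·3.0726 + 14·3.2106 + 2·57.9655 = 197.7504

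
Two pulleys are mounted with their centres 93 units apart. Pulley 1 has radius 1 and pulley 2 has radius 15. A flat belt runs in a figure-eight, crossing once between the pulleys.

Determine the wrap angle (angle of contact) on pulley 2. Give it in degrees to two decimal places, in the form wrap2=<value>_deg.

wrap2=199.81_deg

crossed belt: β = asin((r1+r2)/C) = asin(16/93) = 9.9066°
wrap1 = wrap2 = π + 2β = 199.8133°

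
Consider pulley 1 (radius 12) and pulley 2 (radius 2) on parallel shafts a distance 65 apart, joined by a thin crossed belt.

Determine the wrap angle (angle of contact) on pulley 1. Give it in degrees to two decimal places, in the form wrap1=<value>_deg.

crossed belt: β = asin((r1+r2)/C) = asin(14/65) = 12.4381°
wrap1 = wrap2 = π + 2β = 204.8762°

wrap1=204.88_deg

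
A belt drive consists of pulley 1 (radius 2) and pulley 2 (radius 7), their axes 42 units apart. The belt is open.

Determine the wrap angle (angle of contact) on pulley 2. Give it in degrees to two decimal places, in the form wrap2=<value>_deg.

wrap2=193.67_deg

open belt: β = asin((r2−r1)/C) = asin(5/42) = 6.8371°
wrap1 = π − 2β = 166.3257°
wrap2 = π + 2β = 193.6743°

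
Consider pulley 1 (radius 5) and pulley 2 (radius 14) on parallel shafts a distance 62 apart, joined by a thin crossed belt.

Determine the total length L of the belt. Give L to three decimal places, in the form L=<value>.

crossed belt: β = asin((r1+r2)/C) = asin(19/62) = 17.8455°
wrap1 = wrap2 = π + 2β = 215.6910°
tangent length = C·cosβ = 59.0169
L = (r1+r2)·wrap + 2·C·cosβ = 19·3.7645 + 2·59.0169 = 189.5597

L=189.560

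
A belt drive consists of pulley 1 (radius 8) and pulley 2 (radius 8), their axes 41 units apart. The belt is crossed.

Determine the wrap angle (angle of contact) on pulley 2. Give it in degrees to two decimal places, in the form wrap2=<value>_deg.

crossed belt: β = asin((r1+r2)/C) = asin(16/41) = 22.9697°
wrap1 = wrap2 = π + 2β = 225.9394°

wrap2=225.94_deg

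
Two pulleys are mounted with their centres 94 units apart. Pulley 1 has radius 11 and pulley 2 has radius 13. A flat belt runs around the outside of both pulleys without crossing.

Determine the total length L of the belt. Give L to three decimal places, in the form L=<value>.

open belt: β = asin((r2−r1)/C) = asin(2/94) = 1.2192°
wrap1 = π − 2β = 177.5617°
wrap2 = π + 2β = 182.4383°
tangent length = C·cosβ = 93.9787
L = r1·wrap1 + r2·wrap2 + 2·C·cosβ = 11·3.0990 + 13·3.1841 + 2·93.9787 = 263.4408

L=263.441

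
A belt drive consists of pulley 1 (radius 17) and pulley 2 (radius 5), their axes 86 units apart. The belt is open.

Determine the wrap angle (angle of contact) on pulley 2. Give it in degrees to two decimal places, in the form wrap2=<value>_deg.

open belt: β = asin((r2−r1)/C) = asin(-12/86) = -8.0209°
wrap1 = π − 2β = 196.0419°
wrap2 = π + 2β = 163.9581°

wrap2=163.96_deg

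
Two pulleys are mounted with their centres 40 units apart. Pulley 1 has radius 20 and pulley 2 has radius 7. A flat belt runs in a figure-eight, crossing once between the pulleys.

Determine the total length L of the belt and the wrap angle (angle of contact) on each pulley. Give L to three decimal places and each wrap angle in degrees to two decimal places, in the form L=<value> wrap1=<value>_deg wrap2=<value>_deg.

crossed belt: β = asin((r1+r2)/C) = asin(27/40) = 42.4542°
wrap1 = wrap2 = π + 2β = 264.9083°
tangent length = C·cosβ = 29.5127
L = (r1+r2)·wrap + 2·C·cosβ = 27·4.6235 + 2·29.5127 = 183.8605

L=183.861 wrap1=264.91_deg wrap2=264.91_deg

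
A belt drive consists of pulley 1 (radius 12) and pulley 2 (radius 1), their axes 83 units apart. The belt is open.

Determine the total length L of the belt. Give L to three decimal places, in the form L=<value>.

open belt: β = asin((r2−r1)/C) = asin(-11/83) = -7.6158°
wrap1 = π − 2β = 195.2316°
wrap2 = π + 2β = 164.7684°
tangent length = C·cosβ = 82.2679
L = r1·wrap1 + r2·wrap2 + 2·C·cosβ = 12·3.4074 + 1·2.8758 + 2·82.2679 = 208.3007

L=208.301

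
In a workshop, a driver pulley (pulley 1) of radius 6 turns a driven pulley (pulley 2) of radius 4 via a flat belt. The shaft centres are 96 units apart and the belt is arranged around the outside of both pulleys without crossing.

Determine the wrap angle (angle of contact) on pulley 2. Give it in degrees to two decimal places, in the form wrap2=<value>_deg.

wrap2=177.61_deg

open belt: β = asin((r2−r1)/C) = asin(-2/96) = -1.1937°
wrap1 = π − 2β = 182.3875°
wrap2 = π + 2β = 177.6125°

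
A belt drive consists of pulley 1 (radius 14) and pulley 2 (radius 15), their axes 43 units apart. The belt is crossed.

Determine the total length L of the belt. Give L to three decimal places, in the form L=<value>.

crossed belt: β = asin((r1+r2)/C) = asin(29/43) = 42.4090°
wrap1 = wrap2 = π + 2β = 264.8180°
tangent length = C·cosβ = 31.7490
L = (r1+r2)·wrap + 2·C·cosβ = 29·4.6219 + 2·31.7490 = 197.5345

L=197.534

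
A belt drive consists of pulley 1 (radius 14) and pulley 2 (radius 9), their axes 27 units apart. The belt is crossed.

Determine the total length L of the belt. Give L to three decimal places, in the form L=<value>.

crossed belt: β = asin((r1+r2)/C) = asin(23/27) = 58.4137°
wrap1 = wrap2 = π + 2β = 296.8273°
tangent length = C·cosβ = 14.1421
L = (r1+r2)·wrap + 2·C·cosβ = 23·5.1806 + 2·14.1421 = 147.4384

L=147.438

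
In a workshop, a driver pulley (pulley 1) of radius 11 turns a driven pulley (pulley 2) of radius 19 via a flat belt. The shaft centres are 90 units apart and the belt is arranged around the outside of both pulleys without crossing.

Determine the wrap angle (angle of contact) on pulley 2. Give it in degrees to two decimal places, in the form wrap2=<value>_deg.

open belt: β = asin((r2−r1)/C) = asin(8/90) = 5.0997°
wrap1 = π − 2β = 169.8006°
wrap2 = π + 2β = 190.1994°

wrap2=190.20_deg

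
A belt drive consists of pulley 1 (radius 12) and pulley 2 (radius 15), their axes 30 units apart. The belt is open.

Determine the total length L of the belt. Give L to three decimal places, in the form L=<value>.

open belt: β = asin((r2−r1)/C) = asin(3/30) = 5.7392°
wrap1 = π − 2β = 168.5217°
wrap2 = π + 2β = 191.4783°
tangent length = C·cosβ = 29.8496
L = r1·wrap1 + r2·wrap2 + 2·C·cosβ = 12·2.9413 + 15·3.3419 + 2·29.8496 = 145.1233

L=145.123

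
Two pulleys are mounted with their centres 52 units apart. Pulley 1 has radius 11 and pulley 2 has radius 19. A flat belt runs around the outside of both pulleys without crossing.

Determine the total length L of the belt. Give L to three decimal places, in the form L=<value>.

L=199.481

open belt: β = asin((r2−r1)/C) = asin(8/52) = 8.8499°
wrap1 = π − 2β = 162.3002°
wrap2 = π + 2β = 197.6998°
tangent length = C·cosβ = 51.3809
L = r1·wrap1 + r2·wrap2 + 2·C·cosβ = 11·2.8327 + 19·3.4505 + 2·51.3809 = 199.4810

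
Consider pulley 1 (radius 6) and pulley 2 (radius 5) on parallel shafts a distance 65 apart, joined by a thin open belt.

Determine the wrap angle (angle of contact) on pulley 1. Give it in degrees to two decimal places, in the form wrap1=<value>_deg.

open belt: β = asin((r2−r1)/C) = asin(-1/65) = -0.8815°
wrap1 = π − 2β = 181.7630°
wrap2 = π + 2β = 178.2370°

wrap1=181.76_deg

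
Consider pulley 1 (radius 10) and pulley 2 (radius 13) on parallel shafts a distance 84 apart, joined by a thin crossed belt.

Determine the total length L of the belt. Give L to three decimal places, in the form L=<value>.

crossed belt: β = asin((r1+r2)/C) = asin(23/84) = 15.8911°
wrap1 = wrap2 = π + 2β = 211.7822°
tangent length = C·cosβ = 80.7899
L = (r1+r2)·wrap + 2·C·cosβ = 23·3.6963 + 2·80.7899 = 246.5945

L=246.595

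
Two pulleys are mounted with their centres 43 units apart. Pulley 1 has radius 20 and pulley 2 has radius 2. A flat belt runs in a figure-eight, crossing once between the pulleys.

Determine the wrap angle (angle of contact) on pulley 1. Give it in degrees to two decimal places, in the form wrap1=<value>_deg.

wrap1=241.54_deg

crossed belt: β = asin((r1+r2)/C) = asin(22/43) = 30.7723°
wrap1 = wrap2 = π + 2β = 241.5446°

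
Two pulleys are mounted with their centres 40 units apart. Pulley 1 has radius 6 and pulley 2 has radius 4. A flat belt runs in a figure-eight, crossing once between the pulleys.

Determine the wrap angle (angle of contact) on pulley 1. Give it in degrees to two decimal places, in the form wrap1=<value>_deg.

wrap1=208.96_deg

crossed belt: β = asin((r1+r2)/C) = asin(10/40) = 14.4775°
wrap1 = wrap2 = π + 2β = 208.9550°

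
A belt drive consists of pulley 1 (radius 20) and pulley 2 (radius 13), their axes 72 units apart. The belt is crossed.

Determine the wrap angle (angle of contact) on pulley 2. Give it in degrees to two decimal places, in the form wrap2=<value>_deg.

wrap2=234.56_deg

crossed belt: β = asin((r1+r2)/C) = asin(33/72) = 27.2796°
wrap1 = wrap2 = π + 2β = 234.5592°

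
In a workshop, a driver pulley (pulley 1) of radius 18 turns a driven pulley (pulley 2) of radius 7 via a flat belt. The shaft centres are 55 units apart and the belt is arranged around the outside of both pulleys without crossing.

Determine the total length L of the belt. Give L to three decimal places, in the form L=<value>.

L=190.747

open belt: β = asin((r2−r1)/C) = asin(-11/55) = -11.5370°
wrap1 = π − 2β = 203.0739°
wrap2 = π + 2β = 156.9261°
tangent length = C·cosβ = 53.8888
L = r1·wrap1 + r2·wrap2 + 2·C·cosβ = 18·3.5443 + 7·2.7389 + 2·53.8888 = 190.7472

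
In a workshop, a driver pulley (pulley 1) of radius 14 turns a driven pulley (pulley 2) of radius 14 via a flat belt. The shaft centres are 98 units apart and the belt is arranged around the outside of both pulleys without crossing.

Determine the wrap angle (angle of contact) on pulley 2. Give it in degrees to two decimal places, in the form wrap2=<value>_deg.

wrap2=180.00_deg

open belt: β = asin((r2−r1)/C) = asin(0/98) = 0.0000°
wrap1 = π − 2β = 180.0000°
wrap2 = π + 2β = 180.0000°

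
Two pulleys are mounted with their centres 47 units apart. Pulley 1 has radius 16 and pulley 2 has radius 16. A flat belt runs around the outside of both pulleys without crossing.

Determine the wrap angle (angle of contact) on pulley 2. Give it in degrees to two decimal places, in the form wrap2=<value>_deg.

wrap2=180.00_deg

open belt: β = asin((r2−r1)/C) = asin(0/47) = 0.0000°
wrap1 = π − 2β = 180.0000°
wrap2 = π + 2β = 180.0000°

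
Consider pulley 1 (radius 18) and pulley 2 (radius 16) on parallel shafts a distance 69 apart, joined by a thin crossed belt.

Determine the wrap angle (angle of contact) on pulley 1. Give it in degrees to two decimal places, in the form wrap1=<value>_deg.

wrap1=239.04_deg

crossed belt: β = asin((r1+r2)/C) = asin(34/69) = 29.5217°
wrap1 = wrap2 = π + 2β = 239.0435°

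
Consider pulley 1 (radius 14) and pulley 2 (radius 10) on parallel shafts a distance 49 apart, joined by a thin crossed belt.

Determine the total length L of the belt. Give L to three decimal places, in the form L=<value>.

crossed belt: β = asin((r1+r2)/C) = asin(24/49) = 29.3272°
wrap1 = wrap2 = π + 2β = 238.6543°
tangent length = C·cosβ = 42.7200
L = (r1+r2)·wrap + 2·C·cosβ = 24·4.1653 + 2·42.7200 = 185.4073

L=185.407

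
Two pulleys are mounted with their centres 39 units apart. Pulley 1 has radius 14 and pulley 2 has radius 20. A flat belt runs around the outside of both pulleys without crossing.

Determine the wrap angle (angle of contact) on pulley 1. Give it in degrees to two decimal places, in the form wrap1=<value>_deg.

wrap1=162.30_deg

open belt: β = asin((r2−r1)/C) = asin(6/39) = 8.8499°
wrap1 = π − 2β = 162.3002°
wrap2 = π + 2β = 197.6998°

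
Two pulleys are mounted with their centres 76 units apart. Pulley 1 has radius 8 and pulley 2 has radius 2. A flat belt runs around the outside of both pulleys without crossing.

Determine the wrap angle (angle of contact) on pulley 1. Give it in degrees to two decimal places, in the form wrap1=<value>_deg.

wrap1=189.06_deg

open belt: β = asin((r2−r1)/C) = asin(-6/76) = -4.5281°
wrap1 = π − 2β = 189.0561°
wrap2 = π + 2β = 170.9439°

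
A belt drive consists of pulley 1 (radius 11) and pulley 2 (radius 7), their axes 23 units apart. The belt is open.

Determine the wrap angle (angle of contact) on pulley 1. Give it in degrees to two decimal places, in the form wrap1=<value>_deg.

open belt: β = asin((r2−r1)/C) = asin(-4/23) = -10.0154°
wrap1 = π − 2β = 200.0308°
wrap2 = π + 2β = 159.9692°

wrap1=200.03_deg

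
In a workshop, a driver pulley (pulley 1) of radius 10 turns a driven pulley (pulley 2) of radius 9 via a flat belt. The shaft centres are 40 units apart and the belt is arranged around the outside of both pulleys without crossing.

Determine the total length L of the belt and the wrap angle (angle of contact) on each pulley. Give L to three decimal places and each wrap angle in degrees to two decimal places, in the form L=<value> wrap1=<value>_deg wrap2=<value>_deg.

L=139.715 wrap1=182.87_deg wrap2=177.13_deg

open belt: β = asin((r2−r1)/C) = asin(-1/40) = -1.4325°
wrap1 = π − 2β = 182.8651°
wrap2 = π + 2β = 177.1349°
tangent length = C·cosβ = 39.9875
L = r1·wrap1 + r2·wrap2 + 2·C·cosβ = 10·3.1916 + 9·3.0916 + 2·39.9875 = 139.7153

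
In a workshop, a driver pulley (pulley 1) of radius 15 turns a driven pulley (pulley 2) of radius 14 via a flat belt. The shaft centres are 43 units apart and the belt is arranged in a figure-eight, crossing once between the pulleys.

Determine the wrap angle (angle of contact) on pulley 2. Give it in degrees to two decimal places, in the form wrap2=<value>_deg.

wrap2=264.82_deg

crossed belt: β = asin((r1+r2)/C) = asin(29/43) = 42.4090°
wrap1 = wrap2 = π + 2β = 264.8180°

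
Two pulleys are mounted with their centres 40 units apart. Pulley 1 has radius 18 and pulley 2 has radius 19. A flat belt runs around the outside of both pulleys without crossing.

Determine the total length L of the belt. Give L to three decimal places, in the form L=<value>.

L=196.264

open belt: β = asin((r2−r1)/C) = asin(1/40) = 1.4325°
wrap1 = π − 2β = 177.1349°
wrap2 = π + 2β = 182.8651°
tangent length = C·cosβ = 39.9875
L = r1·wrap1 + r2·wrap2 + 2·C·cosβ = 18·3.0916 + 19·3.1916 + 2·39.9875 = 196.2639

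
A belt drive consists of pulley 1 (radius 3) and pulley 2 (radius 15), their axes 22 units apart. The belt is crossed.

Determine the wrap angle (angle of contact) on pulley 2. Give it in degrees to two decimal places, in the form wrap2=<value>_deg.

wrap2=289.81_deg

crossed belt: β = asin((r1+r2)/C) = asin(18/22) = 54.9032°
wrap1 = wrap2 = π + 2β = 289.8064°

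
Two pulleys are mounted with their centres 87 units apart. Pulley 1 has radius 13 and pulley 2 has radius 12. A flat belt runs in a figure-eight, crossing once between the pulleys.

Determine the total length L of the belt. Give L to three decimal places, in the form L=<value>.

crossed belt: β = asin((r1+r2)/C) = asin(25/87) = 16.6997°
wrap1 = wrap2 = π + 2β = 213.3995°
tangent length = C·cosβ = 83.3307
L = (r1+r2)·wrap + 2·C·cosβ = 25·3.7245 + 2·83.3307 = 259.7744

L=259.774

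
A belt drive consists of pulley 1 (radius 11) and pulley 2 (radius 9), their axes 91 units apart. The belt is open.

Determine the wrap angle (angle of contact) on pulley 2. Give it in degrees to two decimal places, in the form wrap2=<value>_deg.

open belt: β = asin((r2−r1)/C) = asin(-2/91) = -1.2593°
wrap1 = π − 2β = 182.5187°
wrap2 = π + 2β = 177.4813°

wrap2=177.48_deg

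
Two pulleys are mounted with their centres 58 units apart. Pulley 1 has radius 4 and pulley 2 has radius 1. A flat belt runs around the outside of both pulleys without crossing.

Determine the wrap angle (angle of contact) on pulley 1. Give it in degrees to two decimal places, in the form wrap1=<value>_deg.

open belt: β = asin((r2−r1)/C) = asin(-3/58) = -2.9649°
wrap1 = π − 2β = 185.9298°
wrap2 = π + 2β = 174.0702°

wrap1=185.93_deg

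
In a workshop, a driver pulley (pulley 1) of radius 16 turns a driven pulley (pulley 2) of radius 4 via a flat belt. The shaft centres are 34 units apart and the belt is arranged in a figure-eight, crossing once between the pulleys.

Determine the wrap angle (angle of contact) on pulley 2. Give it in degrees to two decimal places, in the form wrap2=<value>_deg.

crossed belt: β = asin((r1+r2)/C) = asin(20/34) = 36.0319°
wrap1 = wrap2 = π + 2β = 252.0638°

wrap2=252.06_deg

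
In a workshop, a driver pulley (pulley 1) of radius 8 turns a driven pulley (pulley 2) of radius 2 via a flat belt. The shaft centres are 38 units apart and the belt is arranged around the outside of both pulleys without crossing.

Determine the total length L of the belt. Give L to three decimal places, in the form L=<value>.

L=108.365

open belt: β = asin((r2−r1)/C) = asin(-6/38) = -9.0847°
wrap1 = π − 2β = 198.1694°
wrap2 = π + 2β = 161.8306°
tangent length = C·cosβ = 37.5233
L = r1·wrap1 + r2·wrap2 + 2·C·cosβ = 8·3.4587 + 2·2.8245 + 2·37.5233 = 108.3653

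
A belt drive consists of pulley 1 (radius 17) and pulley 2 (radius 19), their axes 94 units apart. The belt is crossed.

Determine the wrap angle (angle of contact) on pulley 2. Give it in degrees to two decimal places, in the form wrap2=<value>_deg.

wrap2=225.04_deg

crossed belt: β = asin((r1+r2)/C) = asin(36/94) = 22.5183°
wrap1 = wrap2 = π + 2β = 225.0366°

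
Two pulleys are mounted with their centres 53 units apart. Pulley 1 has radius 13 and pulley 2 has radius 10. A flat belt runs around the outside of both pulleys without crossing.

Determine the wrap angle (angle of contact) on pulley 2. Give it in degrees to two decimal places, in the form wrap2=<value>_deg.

wrap2=173.51_deg

open belt: β = asin((r2−r1)/C) = asin(-3/53) = -3.2449°
wrap1 = π − 2β = 186.4898°
wrap2 = π + 2β = 173.5102°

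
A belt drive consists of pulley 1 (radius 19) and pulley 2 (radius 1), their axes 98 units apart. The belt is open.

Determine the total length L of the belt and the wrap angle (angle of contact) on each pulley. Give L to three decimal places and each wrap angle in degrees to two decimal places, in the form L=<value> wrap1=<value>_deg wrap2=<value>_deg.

L=262.147 wrap1=201.17_deg wrap2=158.83_deg

open belt: β = asin((r2−r1)/C) = asin(-18/98) = -10.5838°
wrap1 = π − 2β = 201.1676°
wrap2 = π + 2β = 158.8324°
tangent length = C·cosβ = 96.3328
L = r1·wrap1 + r2·wrap2 + 2·C·cosβ = 19·3.5110 + 1·2.7721 + 2·96.3328 = 262.1474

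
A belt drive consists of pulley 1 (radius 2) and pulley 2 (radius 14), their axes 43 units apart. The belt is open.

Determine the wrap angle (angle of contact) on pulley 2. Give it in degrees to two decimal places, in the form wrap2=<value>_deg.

open belt: β = asin((r2−r1)/C) = asin(12/43) = 16.2047°
wrap1 = π − 2β = 147.5906°
wrap2 = π + 2β = 212.4094°

wrap2=212.41_deg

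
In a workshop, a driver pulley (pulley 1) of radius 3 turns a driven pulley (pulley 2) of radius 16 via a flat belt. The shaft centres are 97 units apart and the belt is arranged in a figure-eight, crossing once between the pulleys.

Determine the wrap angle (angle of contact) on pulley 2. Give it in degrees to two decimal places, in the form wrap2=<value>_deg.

wrap2=202.59_deg

crossed belt: β = asin((r1+r2)/C) = asin(19/97) = 11.2959°
wrap1 = wrap2 = π + 2β = 202.5918°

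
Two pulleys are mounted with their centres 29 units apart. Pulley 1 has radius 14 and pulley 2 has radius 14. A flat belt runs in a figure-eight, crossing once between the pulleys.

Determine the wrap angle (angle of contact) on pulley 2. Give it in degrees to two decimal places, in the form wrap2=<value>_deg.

crossed belt: β = asin((r1+r2)/C) = asin(28/29) = 74.9098°
wrap1 = wrap2 = π + 2β = 329.8196°

wrap2=329.82_deg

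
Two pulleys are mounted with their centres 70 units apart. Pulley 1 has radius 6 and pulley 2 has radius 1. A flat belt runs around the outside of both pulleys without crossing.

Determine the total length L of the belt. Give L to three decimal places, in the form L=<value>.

open belt: β = asin((r2−r1)/C) = asin(-5/70) = -4.0960°
wrap1 = π − 2β = 188.1921°
wrap2 = π + 2β = 171.8079°
tangent length = C·cosβ = 69.8212
L = r1·wrap1 + r2·wrap2 + 2·C·cosβ = 6·3.2846 + 1·2.9986 + 2·69.8212 = 162.3484

L=162.348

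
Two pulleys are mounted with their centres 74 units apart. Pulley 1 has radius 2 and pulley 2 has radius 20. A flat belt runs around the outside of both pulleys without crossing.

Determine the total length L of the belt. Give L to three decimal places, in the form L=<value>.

L=221.515

open belt: β = asin((r2−r1)/C) = asin(18/74) = 14.0780°
wrap1 = π − 2β = 151.8439°
wrap2 = π + 2β = 208.1561°
tangent length = C·cosβ = 71.7774
L = r1·wrap1 + r2·wrap2 + 2·C·cosβ = 2·2.6502 + 20·3.6330 + 2·71.7774 = 221.5154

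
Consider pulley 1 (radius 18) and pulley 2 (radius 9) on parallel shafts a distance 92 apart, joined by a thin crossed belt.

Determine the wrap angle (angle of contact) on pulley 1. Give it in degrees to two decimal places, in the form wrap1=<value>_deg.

wrap1=214.13_deg

crossed belt: β = asin((r1+r2)/C) = asin(27/92) = 17.0663°
wrap1 = wrap2 = π + 2β = 214.1326°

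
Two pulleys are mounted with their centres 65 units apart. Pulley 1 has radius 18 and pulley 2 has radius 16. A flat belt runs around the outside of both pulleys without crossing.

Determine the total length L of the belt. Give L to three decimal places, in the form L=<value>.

open belt: β = asin((r2−r1)/C) = asin(-2/65) = -1.7632°
wrap1 = π − 2β = 183.5265°
wrap2 = π + 2β = 176.4735°
tangent length = C·cosβ = 64.9692
L = r1·wrap1 + r2·wrap2 + 2·C·cosβ = 18·3.2031 + 16·3.0800 + 2·64.9692 = 236.8757

L=236.876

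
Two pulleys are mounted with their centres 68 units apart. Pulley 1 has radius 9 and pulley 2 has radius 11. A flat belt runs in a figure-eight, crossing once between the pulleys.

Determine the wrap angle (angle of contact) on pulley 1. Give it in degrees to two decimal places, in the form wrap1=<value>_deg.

crossed belt: β = asin((r1+r2)/C) = asin(20/68) = 17.1046°
wrap1 = wrap2 = π + 2β = 214.2093°

wrap1=214.21_deg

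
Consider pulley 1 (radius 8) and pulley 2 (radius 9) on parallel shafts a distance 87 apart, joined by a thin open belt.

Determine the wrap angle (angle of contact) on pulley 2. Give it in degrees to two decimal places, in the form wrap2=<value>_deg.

open belt: β = asin((r2−r1)/C) = asin(1/87) = 0.6586°
wrap1 = π − 2β = 178.6828°
wrap2 = π + 2β = 181.3172°

wrap2=181.32_deg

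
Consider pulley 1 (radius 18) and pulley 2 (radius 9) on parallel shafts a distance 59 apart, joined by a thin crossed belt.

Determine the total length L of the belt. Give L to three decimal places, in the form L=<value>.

L=215.410

crossed belt: β = asin((r1+r2)/C) = asin(27/59) = 27.2341°
wrap1 = wrap2 = π + 2β = 234.4682°
tangent length = C·cosβ = 52.4595
L = (r1+r2)·wrap + 2·C·cosβ = 27·4.0922 + 2·52.4595 = 215.4095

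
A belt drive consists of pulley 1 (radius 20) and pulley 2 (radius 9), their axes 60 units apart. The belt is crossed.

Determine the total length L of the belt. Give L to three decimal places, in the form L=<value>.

crossed belt: β = asin((r1+r2)/C) = asin(29/60) = 28.9033°
wrap1 = wrap2 = π + 2β = 237.8067°
tangent length = C·cosβ = 52.5262
L = (r1+r2)·wrap + 2·C·cosβ = 29·4.1505 + 2·52.5262 = 225.4171

L=225.417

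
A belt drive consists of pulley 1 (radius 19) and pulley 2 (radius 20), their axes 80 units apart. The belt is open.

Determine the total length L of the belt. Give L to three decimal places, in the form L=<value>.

open belt: β = asin((r2−r1)/C) = asin(1/80) = 0.7162°
wrap1 = π − 2β = 178.5676°
wrap2 = π + 2β = 181.4324°
tangent length = C·cosβ = 79.9937
L = r1·wrap1 + r2·wrap2 + 2·C·cosβ = 19·3.1166 + 20·3.1666 + 2·79.9937 = 282.5346

L=282.535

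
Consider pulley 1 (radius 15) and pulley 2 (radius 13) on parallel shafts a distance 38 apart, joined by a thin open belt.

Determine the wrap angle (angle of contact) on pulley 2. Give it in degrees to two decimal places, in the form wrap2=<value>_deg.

open belt: β = asin((r2−r1)/C) = asin(-2/38) = -3.0170°
wrap1 = π − 2β = 186.0339°
wrap2 = π + 2β = 173.9661°

wrap2=173.97_deg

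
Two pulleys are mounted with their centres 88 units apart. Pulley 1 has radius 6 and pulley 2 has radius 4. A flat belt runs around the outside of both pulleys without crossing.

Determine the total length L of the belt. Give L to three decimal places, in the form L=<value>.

open belt: β = asin((r2−r1)/C) = asin(-2/88) = -1.3023°
wrap1 = π − 2β = 182.6046°
wrap2 = π + 2β = 177.3954°
tangent length = C·cosβ = 87.9773
L = r1·wrap1 + r2·wrap2 + 2·C·cosβ = 6·3.1871 + 4·3.0961 + 2·87.9773 = 207.4614

L=207.461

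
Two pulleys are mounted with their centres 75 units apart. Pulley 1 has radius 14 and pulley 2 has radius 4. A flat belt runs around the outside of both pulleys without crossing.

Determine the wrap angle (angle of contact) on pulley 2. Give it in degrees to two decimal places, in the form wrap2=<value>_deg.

open belt: β = asin((r2−r1)/C) = asin(-10/75) = -7.6623°
wrap1 = π − 2β = 195.3245°
wrap2 = π + 2β = 164.6755°

wrap2=164.68_deg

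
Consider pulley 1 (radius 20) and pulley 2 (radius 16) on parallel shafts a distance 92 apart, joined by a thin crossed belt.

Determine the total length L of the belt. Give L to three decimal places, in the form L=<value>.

L=311.373

crossed belt: β = asin((r1+r2)/C) = asin(36/92) = 23.0357°
wrap1 = wrap2 = π + 2β = 226.0714°
tangent length = C·cosβ = 84.6640
L = (r1+r2)·wrap + 2·C·cosβ = 36·3.9457 + 2·84.6640 = 311.3729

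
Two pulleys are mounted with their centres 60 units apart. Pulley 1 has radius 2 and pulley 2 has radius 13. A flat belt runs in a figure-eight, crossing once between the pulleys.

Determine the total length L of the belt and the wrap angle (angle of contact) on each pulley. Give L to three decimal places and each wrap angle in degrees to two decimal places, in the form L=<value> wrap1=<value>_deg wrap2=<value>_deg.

crossed belt: β = asin((r1+r2)/C) = asin(15/60) = 14.4775°
wrap1 = wrap2 = π + 2β = 208.9550°
tangent length = C·cosβ = 58.0948
L = (r1+r2)·wrap + 2·C·cosβ = 15·3.6470 + 2·58.0948 = 170.8938

L=170.894 wrap1=208.96_deg wrap2=208.96_deg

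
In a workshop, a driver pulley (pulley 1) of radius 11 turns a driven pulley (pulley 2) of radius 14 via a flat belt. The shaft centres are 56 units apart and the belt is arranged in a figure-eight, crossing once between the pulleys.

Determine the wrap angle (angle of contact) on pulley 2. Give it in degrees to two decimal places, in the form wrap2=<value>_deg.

crossed belt: β = asin((r1+r2)/C) = asin(25/56) = 26.5148°
wrap1 = wrap2 = π + 2β = 233.0295°

wrap2=233.03_deg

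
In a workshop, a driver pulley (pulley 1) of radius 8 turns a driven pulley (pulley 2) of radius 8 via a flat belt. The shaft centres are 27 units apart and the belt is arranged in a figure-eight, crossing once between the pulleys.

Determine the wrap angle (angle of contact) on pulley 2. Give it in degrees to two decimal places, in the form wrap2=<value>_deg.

wrap2=252.68_deg

crossed belt: β = asin((r1+r2)/C) = asin(16/27) = 36.3412°
wrap1 = wrap2 = π + 2β = 252.6824°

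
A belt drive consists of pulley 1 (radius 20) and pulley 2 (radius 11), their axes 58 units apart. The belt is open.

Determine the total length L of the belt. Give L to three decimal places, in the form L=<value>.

L=214.789

open belt: β = asin((r2−r1)/C) = asin(-9/58) = -8.9268°
wrap1 = π − 2β = 197.8536°
wrap2 = π + 2β = 162.1464°
tangent length = C·cosβ = 57.2975
L = r1·wrap1 + r2·wrap2 + 2·C·cosβ = 20·3.4532 + 11·2.8300 + 2·57.2975 = 214.7887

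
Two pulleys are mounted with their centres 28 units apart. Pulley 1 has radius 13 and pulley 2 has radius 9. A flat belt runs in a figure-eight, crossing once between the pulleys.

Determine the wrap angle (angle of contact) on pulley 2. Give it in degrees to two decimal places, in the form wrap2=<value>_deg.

wrap2=283.57_deg

crossed belt: β = asin((r1+r2)/C) = asin(22/28) = 51.7868°
wrap1 = wrap2 = π + 2β = 283.5736°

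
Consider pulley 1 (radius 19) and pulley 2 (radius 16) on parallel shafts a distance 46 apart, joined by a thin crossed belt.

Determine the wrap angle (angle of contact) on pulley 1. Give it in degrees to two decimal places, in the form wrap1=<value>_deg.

crossed belt: β = asin((r1+r2)/C) = asin(35/46) = 49.5409°
wrap1 = wrap2 = π + 2β = 279.0818°

wrap1=279.08_deg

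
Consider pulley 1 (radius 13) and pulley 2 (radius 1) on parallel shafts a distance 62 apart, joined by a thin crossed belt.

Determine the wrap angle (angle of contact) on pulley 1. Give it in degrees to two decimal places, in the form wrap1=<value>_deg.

crossed belt: β = asin((r1+r2)/C) = asin(14/62) = 13.0503°
wrap1 = wrap2 = π + 2β = 206.1006°

wrap1=206.10_deg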